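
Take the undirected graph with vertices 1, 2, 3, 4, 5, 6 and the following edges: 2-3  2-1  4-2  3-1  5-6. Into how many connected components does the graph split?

Starting from 5 we can reach 5, 6. That is one component of size 2.
Starting from 1 we can reach 1, 2, 3, 4. That is one component of size 4.
Total: 2 components.

2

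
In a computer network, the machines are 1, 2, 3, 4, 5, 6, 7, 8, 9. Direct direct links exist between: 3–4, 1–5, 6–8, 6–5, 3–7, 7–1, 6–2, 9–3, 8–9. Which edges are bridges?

2-6, 3-4

The edges on the cycle 6-8-9-3-7-1-5-6 are not bridges since each lies on that cycle.
But removing 6–2 disconnects 6 from 2; removing 4–3 disconnects 4 from 3 — these are bridges.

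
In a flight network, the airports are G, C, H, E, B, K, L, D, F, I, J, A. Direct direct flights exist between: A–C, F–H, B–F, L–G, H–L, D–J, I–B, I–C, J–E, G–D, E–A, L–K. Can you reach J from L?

From L we can reach A, B, C, D, E, F, G, H, I, J, K, L, which includes J.

Yes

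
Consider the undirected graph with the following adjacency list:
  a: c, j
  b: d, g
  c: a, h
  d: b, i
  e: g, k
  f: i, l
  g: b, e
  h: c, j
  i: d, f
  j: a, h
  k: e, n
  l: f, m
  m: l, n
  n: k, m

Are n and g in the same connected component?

From n we can reach b, d, e, f, g, i, k, l, m, n, which includes g.

Yes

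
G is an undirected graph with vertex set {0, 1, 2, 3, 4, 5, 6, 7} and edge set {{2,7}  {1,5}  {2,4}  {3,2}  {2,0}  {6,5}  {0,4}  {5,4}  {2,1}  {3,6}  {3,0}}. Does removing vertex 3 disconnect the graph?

No

Deleting 3 leaves 1 component (was 1) (its neighbors 0, 2, 6 remain connected to each other), so 3 is not a cut vertex.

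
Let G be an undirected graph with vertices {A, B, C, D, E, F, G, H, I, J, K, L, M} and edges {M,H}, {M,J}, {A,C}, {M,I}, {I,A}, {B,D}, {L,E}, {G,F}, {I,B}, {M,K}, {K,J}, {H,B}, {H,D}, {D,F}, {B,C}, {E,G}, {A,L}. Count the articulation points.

Removing M increases the component count from 1 to 2, so M is a cut vertex.
By contrast removing K leaves 1 component; it is not a cut vertex. No other vertex is a cut vertex either.

1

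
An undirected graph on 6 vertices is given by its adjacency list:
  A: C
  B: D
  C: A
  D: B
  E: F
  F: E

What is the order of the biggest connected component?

2

Starting from A we can reach A, C. That is one component of size 2.
Starting from B we can reach B, D. That is one component of size 2.
Starting from E we can reach E, F. That is one component of size 2.
The largest has 2 vertices.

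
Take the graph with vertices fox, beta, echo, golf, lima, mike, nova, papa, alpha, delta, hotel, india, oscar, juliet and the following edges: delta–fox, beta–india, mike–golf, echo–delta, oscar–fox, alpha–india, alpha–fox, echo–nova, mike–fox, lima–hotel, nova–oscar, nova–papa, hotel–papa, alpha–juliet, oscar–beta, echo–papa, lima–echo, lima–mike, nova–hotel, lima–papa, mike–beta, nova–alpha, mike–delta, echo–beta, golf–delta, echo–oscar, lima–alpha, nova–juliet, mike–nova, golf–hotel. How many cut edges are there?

The edges on the cycle lima-echo-papa-hotel-nova-mike-lima are not bridges since each lies on that cycle.
Every edge lies on some cycle, so there are no bridges.

0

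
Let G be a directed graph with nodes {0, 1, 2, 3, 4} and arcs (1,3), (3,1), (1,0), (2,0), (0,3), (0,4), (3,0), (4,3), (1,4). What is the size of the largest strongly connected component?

4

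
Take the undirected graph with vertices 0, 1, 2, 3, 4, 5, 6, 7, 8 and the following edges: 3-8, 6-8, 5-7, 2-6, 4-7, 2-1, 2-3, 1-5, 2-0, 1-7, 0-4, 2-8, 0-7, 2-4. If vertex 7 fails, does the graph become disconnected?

Deleting 7 leaves 1 component (was 1) (its neighbors 0, 1, 4, 5 remain connected to each other), so 7 is not a cut vertex.

No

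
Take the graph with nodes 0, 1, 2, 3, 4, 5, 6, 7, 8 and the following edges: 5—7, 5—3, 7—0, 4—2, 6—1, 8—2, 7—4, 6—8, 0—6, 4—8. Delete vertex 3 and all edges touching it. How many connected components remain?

With 3 gone, the remaining components are: {0, 1, 2, 4, 5, 6, 7, 8}.
That is 1 component.

1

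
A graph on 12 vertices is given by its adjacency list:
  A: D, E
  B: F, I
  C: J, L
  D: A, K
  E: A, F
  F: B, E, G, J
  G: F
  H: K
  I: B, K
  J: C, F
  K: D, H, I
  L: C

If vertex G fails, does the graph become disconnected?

No

Deleting G leaves 1 component (was 1), so G is not a cut vertex.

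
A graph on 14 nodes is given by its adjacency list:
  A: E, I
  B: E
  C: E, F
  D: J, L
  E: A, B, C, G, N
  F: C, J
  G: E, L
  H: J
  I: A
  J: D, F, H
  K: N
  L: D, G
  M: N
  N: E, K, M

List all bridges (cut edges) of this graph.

A-E, A-I, B-E, E-N, H-J, K-N, M-N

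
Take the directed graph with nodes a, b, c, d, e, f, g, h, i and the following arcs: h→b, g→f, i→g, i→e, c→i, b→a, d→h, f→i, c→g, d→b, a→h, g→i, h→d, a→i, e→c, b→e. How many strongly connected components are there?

2

{c, e, f, g, i} are all mutually reachable — one SCC of size 5.
{a, b, d, h} are all mutually reachable — one SCC of size 4.
That gives 2 strongly connected components.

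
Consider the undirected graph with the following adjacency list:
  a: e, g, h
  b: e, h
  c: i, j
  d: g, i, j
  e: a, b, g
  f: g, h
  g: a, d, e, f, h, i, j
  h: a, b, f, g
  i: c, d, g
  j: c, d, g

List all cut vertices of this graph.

g

Removing g increases the component count from 1 to 2, so g is a cut vertex.
By contrast removing b leaves 1 component; it is not a cut vertex. No other vertex is a cut vertex either.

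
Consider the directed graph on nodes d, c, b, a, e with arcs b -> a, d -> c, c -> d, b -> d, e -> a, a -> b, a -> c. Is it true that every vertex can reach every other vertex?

There is no directed path from a to e, so the graph is not strongly connected.

No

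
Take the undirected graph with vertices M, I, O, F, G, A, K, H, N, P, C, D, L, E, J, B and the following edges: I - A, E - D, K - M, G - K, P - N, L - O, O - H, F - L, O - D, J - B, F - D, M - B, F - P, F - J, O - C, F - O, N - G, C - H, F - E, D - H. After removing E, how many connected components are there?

With E gone, the remaining components are: {A, I}; {B, C, D, F, G, H, J, K, L, M, N, O, P}.
That is 2 components.

2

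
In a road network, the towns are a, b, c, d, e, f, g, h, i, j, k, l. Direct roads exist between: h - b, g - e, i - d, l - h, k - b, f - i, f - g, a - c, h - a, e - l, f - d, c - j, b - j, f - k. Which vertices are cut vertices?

Removing f increases the component count from 1 to 2, so f is a cut vertex.
By contrast removing c leaves 1 component; it is not a cut vertex. No other vertex is a cut vertex either.

f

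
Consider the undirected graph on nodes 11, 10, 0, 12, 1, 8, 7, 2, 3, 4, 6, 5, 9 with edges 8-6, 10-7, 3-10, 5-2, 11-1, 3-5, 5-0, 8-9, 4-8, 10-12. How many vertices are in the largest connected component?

7

Starting from 1 we can reach 1, 11. That is one component of size 2.
Starting from 4 we can reach 4, 6, 8, 9. That is one component of size 4.
Starting from 0 we can reach 0, 2, 3, 5, 7, 10, 12. That is one component of size 7.
The largest has 7 vertices.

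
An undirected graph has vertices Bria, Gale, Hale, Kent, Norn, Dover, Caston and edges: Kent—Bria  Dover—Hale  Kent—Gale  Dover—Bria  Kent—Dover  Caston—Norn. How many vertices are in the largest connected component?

5

Starting from Norn we can reach Norn, Caston. That is one component of size 2.
Starting from Bria we can reach Bria, Gale, Hale, Kent, Dover. That is one component of size 5.
The largest has 5 vertices.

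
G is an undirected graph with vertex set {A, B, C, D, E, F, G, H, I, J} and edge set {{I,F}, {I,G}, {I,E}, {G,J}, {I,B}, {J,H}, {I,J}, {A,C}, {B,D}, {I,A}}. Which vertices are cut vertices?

Removing A increases the component count from 1 to 2, so A is a cut vertex.
Removing B increases the component count from 1 to 2, so B is a cut vertex.
Removing I increases the component count from 1 to 5, so I is a cut vertex.
Likewise J is a cut vertex.
By contrast removing C leaves 1 component; it is not a cut vertex. No other vertex is a cut vertex either.

A, B, I, J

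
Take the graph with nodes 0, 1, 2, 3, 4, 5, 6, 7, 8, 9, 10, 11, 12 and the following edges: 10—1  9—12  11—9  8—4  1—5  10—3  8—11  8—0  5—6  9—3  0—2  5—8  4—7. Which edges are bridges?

0-2, 0-8, 12-9, 4-7, 4-8, 5-6

The edges on the cycle 10-1-5-8-11-9-3-10 are not bridges since each lies on that cycle.
But removing 8—4 disconnects 8 from 4; removing 0—8 disconnects 0 from 8; removing 12—9 disconnects 12 from 9; removing 7—4 disconnects 7 from 4 — these are bridges.
In total 6 edges are bridges.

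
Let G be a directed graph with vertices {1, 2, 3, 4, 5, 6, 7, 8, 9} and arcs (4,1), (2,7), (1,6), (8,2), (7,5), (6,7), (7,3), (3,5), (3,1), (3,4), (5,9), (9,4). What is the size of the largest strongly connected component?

{1, 3, 4, 5, 6, 7, 9} are all mutually reachable — one SCC of size 7.
{8} is an SCC by itself.
{2} is an SCC by itself.
The largest has 7 vertices.

7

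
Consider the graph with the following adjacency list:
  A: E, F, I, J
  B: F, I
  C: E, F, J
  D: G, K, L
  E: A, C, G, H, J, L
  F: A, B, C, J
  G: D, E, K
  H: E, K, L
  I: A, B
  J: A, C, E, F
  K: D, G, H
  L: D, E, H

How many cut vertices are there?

Removing E increases the component count from 1 to 2, so E is a cut vertex.
By contrast removing I leaves 1 component; it is not a cut vertex. No other vertex is a cut vertex either.

1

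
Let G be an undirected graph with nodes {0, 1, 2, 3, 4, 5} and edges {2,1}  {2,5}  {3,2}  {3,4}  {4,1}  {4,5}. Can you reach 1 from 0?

No

The component containing 0 is {0}, and 1 is not in it.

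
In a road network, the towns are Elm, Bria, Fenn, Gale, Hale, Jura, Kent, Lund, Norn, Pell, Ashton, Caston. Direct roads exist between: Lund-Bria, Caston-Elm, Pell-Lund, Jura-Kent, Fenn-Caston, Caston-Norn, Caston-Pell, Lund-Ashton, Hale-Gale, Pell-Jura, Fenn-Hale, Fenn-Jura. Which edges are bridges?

Ashton-Lund, Bria-Lund, Caston-Elm, Caston-Norn, Fenn-Hale, Gale-Hale, Jura-Kent, Lund-Pell

The edges on the cycle Fenn-Caston-Pell-Jura-Fenn are not bridges since each lies on that cycle.
But removing Elm-Caston disconnects Elm from Caston; removing Gale-Hale disconnects Gale from Hale; removing Lund-Bria disconnects Lund from Bria; removing Ashton-Lund disconnects Ashton from Lund — these are bridges.
In total 8 edges are bridges.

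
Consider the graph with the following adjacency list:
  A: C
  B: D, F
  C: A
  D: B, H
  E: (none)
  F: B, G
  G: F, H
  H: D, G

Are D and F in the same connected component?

Yes

From D we can reach B, D, F, G, H, which includes F.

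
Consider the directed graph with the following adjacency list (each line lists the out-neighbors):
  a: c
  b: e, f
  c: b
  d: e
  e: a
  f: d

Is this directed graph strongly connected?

Yes

From b we can reach every vertex (a, b, c, d, e, f), and every vertex can reach b (a, b, c, d, e, f). So the whole graph is one strongly connected component.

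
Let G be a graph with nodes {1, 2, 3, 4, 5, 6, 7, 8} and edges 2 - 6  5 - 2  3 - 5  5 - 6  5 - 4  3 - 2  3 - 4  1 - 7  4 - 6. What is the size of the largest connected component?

8 is isolated — a component by itself.
Starting from 1 we can reach 1, 7. That is one component of size 2.
Starting from 2 we can reach 2, 3, 4, 5, 6. That is one component of size 5.
The largest has 5 vertices.

5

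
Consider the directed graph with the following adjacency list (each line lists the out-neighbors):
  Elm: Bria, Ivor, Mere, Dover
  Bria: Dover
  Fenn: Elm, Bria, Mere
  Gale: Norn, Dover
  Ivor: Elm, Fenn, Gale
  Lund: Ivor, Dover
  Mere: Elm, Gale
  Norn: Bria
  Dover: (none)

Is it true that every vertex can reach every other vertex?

There is no directed path from Gale to Mere, so the graph is not strongly connected.

No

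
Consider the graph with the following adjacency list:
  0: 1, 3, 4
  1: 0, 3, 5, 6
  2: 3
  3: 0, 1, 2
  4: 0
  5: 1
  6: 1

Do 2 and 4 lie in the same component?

Yes

From 2 we can reach 0, 1, 2, 3, 4, 5, 6, which includes 4.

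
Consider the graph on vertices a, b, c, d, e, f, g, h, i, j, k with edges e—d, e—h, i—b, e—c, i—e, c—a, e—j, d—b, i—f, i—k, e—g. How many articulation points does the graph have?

3

Removing c increases the component count from 1 to 2, so c is a cut vertex.
Removing e increases the component count from 1 to 5, so e is a cut vertex.
Removing i increases the component count from 1 to 3, so i is a cut vertex.
By contrast removing f leaves 1 component; it is not a cut vertex. No other vertex is a cut vertex either.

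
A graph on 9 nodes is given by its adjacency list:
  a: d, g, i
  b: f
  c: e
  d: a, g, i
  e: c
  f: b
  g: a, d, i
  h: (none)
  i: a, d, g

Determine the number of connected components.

h is isolated — a component by itself.
Starting from b we can reach b, f. That is one component of size 2.
Starting from c we can reach c, e. That is one component of size 2.
Starting from a we can reach a, d, g, i. That is one component of size 4.
Total: 4 components.

4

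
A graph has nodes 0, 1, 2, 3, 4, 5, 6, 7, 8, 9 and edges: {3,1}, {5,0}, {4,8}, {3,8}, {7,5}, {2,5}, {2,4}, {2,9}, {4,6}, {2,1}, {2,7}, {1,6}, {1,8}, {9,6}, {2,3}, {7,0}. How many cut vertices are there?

1

Removing 2 increases the component count from 1 to 2, so 2 is a cut vertex.
By contrast removing 1 leaves 1 component; it is not a cut vertex. No other vertex is a cut vertex either.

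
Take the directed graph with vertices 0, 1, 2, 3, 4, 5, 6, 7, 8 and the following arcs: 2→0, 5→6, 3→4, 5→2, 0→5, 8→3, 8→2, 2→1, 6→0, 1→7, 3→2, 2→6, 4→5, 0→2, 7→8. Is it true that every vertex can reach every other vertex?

Yes

From 7 we can reach every vertex (0, 1, 2, 3, 4, 5, 6, 7, 8), and every vertex can reach 7 (0, 1, 2, 3, 4, 5, 6, 7, 8). So the whole graph is one strongly connected component.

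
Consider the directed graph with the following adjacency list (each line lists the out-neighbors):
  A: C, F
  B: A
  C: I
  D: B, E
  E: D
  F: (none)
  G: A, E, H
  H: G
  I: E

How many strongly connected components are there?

3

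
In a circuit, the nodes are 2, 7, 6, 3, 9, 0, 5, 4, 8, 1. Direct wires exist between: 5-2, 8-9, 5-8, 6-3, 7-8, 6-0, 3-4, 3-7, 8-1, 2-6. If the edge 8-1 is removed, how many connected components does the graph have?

Before removal there is 1 component.
8-1 is a bridge — removing it separates 8's side from 1's side.
After removal: 2 components.

2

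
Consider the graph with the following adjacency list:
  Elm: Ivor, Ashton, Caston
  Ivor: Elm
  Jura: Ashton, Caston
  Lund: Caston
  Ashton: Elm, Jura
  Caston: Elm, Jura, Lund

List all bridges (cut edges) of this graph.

Caston-Lund, Elm-Ivor

The edges on the cycle Elm-Caston-Jura-Ashton-Elm are not bridges since each lies on that cycle.
But removing Caston-Lund disconnects Caston from Lund; removing Elm-Ivor disconnects Elm from Ivor — these are bridges.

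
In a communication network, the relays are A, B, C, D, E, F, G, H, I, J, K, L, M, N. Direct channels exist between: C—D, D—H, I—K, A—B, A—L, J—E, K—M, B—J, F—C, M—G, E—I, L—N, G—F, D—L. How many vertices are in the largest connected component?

Starting from A we can reach A, B, C, D, E, F, G, H, I, J, K, L, M, N. That is one component of size 14.
The largest has 14 vertices.

14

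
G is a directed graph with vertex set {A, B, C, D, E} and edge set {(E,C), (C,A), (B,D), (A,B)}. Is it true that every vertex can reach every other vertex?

There is no directed path from B to C, so the graph is not strongly connected.

No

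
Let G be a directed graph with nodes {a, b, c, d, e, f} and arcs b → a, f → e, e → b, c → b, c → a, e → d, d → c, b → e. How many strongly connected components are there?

{b, c, d, e} are all mutually reachable — one SCC of size 4.
{f} is an SCC by itself.
{a} is an SCC by itself.
That gives 3 strongly connected components.

3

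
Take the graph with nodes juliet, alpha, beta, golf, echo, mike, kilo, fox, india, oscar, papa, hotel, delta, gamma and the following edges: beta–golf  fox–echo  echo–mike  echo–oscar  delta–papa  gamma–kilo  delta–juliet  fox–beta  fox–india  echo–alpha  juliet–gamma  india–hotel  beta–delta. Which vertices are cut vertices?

fox, beta, echo, delta, gamma, india, juliet

Removing fox increases the component count from 1 to 3, so fox is a cut vertex.
Removing beta increases the component count from 1 to 3, so beta is a cut vertex.
Removing echo increases the component count from 1 to 4, so echo is a cut vertex.
Likewise delta, gamma, india, juliet are cut vertices.
By contrast removing alpha leaves 1 component; it is not a cut vertex. No other vertex is a cut vertex either.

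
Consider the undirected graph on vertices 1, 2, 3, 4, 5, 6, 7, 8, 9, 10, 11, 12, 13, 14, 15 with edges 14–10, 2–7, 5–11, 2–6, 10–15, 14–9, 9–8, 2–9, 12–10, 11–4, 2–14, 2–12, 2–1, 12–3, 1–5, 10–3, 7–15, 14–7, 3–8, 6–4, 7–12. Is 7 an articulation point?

Deleting 7 leaves 2 components (was 2), so 7 is not a cut vertex.

No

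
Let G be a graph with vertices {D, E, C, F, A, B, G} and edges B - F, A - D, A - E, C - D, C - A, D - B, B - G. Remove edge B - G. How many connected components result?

2

Before removal there is 1 component.
B - G is a bridge — removing it separates B's side from G's side.
After removal: 2 components.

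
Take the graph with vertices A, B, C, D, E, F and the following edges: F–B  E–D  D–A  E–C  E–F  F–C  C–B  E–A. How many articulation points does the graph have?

1

Removing E increases the component count from 1 to 2, so E is a cut vertex.
By contrast removing C leaves 1 component; it is not a cut vertex. No other vertex is a cut vertex either.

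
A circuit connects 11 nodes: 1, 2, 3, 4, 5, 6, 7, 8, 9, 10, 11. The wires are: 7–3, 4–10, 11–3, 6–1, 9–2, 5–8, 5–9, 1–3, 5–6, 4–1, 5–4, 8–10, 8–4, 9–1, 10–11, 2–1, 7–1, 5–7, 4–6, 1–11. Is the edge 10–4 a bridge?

After removing 10–4, the path 10-8-4 still connects them, so the edge is not a bridge.

No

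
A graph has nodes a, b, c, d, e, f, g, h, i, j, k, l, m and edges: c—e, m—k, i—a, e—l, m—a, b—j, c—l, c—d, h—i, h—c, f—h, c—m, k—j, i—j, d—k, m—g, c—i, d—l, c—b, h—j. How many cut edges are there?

The edges on the cycle c-e-l-c are not bridges since each lies on that cycle.
But removing g—m disconnects g from m; removing f—h disconnects f from h — these are bridges.
That makes 2 bridges.

2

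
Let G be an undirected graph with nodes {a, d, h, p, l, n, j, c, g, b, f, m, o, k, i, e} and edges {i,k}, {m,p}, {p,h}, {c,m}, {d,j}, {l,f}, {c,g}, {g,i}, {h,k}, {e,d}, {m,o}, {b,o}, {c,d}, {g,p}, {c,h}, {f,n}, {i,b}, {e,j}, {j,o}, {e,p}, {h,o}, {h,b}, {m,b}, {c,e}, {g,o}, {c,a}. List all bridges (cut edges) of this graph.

a-c, f-l, f-n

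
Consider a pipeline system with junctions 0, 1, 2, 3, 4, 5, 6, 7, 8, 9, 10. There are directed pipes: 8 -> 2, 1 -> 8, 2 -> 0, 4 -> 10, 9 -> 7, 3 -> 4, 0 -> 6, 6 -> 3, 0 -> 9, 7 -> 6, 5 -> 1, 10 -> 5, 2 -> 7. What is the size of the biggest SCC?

{0, 1, 2, 3, 4, 5, 6, 7, 8, 9, 10} are all mutually reachable — one SCC of size 11.
The largest has 11 vertices.

11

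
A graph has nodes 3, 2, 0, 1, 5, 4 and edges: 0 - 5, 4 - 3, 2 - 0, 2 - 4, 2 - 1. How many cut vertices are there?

3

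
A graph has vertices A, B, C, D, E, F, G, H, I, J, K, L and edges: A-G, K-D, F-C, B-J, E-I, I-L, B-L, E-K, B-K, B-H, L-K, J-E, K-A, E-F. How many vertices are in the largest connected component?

12

Starting from A we can reach A, B, C, D, E, F, G, H, I, J, K, L. That is one component of size 12.
The largest has 12 vertices.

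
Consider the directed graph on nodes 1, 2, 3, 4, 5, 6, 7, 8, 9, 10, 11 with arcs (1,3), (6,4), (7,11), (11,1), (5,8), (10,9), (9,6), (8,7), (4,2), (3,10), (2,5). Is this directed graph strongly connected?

Yes

From 4 we can reach every vertex (1, 2, 3, 4, 5, 6, 7, 8, 9, 10, 11), and every vertex can reach 4 (1, 2, 3, 4, 5, 6, 7, 8, 9, 10, 11). So the whole graph is one strongly connected component.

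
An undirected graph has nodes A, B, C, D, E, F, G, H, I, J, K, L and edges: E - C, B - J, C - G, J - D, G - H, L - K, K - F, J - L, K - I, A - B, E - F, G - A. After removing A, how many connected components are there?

With A gone, the remaining components are: {B, C, D, E, F, G, H, I, J, K, L}.
That is 1 component.

1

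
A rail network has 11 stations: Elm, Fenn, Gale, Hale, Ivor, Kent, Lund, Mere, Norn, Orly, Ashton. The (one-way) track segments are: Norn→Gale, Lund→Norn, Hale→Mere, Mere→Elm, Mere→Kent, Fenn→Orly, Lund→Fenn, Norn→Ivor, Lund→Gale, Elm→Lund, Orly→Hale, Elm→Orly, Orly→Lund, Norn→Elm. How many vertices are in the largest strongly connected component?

{Elm, Fenn, Hale, Lund, Mere, Norn, Orly} are all mutually reachable — one SCC of size 7.
{Kent} is an SCC by itself.
{Gale} is an SCC by itself.
{Ivor} is an SCC by itself.
{Ashton} is an SCC by itself.
The largest has 7 vertices.

7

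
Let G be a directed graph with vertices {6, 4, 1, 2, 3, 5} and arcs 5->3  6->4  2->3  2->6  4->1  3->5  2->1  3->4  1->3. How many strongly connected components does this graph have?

3

{1, 3, 4, 5} are all mutually reachable — one SCC of size 4.
{2} is an SCC by itself.
{6} is an SCC by itself.
That gives 3 strongly connected components.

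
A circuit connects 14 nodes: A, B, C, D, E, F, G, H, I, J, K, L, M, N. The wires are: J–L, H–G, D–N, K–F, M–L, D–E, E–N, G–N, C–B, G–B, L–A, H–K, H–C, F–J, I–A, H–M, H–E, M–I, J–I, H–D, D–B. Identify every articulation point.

H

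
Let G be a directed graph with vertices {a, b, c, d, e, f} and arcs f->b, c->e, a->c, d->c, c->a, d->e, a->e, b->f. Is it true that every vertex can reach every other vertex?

No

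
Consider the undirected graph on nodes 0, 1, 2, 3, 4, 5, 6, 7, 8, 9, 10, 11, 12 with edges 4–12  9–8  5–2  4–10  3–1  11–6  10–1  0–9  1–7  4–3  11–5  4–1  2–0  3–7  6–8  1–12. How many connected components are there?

2

Starting from 1 we can reach 1, 3, 4, 7, 10, 12. That is one component of size 6.
Starting from 0 we can reach 0, 2, 5, 6, 8, 9, 11. That is one component of size 7.
Total: 2 components.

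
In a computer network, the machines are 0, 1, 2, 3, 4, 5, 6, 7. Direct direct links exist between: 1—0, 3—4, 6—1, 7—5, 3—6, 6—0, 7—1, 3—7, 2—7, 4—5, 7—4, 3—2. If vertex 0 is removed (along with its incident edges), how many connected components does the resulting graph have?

With 0 gone, the remaining components are: {1, 2, 3, 4, 5, 6, 7}.
That is 1 component.

1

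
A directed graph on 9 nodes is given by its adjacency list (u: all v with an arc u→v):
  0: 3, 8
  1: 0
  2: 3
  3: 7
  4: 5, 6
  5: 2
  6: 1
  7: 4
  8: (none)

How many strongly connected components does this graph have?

2

{0, 1, 2, 3, 4, 5, 6, 7} are all mutually reachable — one SCC of size 8.
{8} is an SCC by itself.
That gives 2 strongly connected components.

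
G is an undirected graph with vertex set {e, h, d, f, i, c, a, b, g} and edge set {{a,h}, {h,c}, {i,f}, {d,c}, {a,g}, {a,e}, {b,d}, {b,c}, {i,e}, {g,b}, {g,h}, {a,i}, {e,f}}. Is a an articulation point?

Yes

Deleting a raises the number of components from 1 to 2, so a is a cut vertex.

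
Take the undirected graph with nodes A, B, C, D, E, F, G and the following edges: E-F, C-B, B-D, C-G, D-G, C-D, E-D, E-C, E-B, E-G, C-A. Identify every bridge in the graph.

A-C, E-F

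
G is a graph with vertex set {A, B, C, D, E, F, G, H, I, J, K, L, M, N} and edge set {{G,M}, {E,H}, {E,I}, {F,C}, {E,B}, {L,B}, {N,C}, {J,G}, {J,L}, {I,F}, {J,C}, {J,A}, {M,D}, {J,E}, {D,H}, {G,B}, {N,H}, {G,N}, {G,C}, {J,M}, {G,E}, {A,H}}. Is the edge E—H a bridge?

No

After removing E—H, the path E-J-A-H still connects them, so the edge is not a bridge.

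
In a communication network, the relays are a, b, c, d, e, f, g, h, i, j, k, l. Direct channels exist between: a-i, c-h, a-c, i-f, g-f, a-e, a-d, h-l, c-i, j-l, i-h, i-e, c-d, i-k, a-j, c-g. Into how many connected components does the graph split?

b is isolated — a component by itself.
Starting from a we can reach a, c, d, e, f, g, h, i, j, k, l. That is one component of size 11.
Total: 2 components.

2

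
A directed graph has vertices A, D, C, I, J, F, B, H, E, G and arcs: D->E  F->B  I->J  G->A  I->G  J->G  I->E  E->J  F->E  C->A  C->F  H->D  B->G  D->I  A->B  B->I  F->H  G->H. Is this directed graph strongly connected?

No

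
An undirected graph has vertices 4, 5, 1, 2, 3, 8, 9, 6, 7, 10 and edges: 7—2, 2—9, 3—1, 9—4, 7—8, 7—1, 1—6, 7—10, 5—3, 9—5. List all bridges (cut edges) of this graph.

The edges on the cycle 7-2-9-5-3-1-7 are not bridges since each lies on that cycle.
But removing 7—8 disconnects 7 from 8; removing 6—1 disconnects 6 from 1; removing 7—10 disconnects 7 from 10; removing 9—4 disconnects 9 from 4 — these are bridges.

1-6, 10-7, 4-9, 7-8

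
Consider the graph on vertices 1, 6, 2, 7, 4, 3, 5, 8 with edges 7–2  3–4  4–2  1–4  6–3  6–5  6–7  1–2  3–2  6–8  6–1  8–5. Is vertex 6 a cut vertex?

Deleting 6 raises the number of components from 1 to 2, so 6 is a cut vertex.

Yes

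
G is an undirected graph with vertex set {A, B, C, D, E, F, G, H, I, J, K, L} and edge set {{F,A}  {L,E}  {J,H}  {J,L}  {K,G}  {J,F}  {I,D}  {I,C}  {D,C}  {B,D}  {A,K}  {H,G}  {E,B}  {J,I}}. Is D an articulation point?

No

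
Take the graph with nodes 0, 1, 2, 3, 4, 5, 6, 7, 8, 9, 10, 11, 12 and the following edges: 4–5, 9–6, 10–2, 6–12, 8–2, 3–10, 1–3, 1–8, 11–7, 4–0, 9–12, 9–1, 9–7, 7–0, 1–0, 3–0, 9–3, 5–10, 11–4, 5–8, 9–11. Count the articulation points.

Removing 9 increases the component count from 1 to 2, so 9 is a cut vertex.
By contrast removing 0 leaves 1 component; it is not a cut vertex. No other vertex is a cut vertex either.

1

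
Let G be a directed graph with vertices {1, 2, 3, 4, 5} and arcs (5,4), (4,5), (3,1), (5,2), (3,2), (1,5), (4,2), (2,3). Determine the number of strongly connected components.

{1, 2, 3, 4, 5} are all mutually reachable — one SCC of size 5.
That gives 1 strongly connected component.

1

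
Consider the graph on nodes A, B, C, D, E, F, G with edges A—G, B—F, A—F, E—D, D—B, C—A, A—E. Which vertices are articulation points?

Removing A increases the component count from 1 to 3, so A is a cut vertex.
By contrast removing F leaves 1 component; it is not a cut vertex. No other vertex is a cut vertex either.

A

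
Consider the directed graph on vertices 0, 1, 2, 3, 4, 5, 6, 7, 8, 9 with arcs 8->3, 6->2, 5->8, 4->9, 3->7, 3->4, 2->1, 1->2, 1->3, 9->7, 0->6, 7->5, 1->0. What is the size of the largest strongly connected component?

6

{3, 4, 5, 7, 8, 9} are all mutually reachable — one SCC of size 6.
{0, 1, 2, 6} are all mutually reachable — one SCC of size 4.
The largest has 6 vertices.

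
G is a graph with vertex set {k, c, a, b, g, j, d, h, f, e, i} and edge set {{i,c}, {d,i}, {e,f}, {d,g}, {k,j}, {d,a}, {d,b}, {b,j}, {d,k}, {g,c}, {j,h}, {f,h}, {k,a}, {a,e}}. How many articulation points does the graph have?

Removing d increases the component count from 1 to 2, so d is a cut vertex.
By contrast removing h leaves 1 component; it is not a cut vertex. No other vertex is a cut vertex either.

1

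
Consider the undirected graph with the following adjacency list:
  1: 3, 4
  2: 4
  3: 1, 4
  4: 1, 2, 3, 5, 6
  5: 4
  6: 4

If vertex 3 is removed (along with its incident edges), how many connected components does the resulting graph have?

1

With 3 gone, the remaining components are: {1, 2, 4, 5, 6}.
That is 1 component.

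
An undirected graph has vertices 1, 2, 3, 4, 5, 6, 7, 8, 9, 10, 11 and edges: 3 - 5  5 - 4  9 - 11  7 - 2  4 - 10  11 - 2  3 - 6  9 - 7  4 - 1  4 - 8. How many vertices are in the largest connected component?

Starting from 2 we can reach 2, 7, 9, 11. That is one component of size 4.
Starting from 1 we can reach 1, 3, 4, 5, 6, 8, 10. That is one component of size 7.
The largest has 7 vertices.

7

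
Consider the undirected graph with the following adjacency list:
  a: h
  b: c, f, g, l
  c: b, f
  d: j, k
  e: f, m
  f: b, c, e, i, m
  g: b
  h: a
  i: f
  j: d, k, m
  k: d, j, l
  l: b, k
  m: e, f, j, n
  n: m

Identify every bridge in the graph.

a-h, b-g, f-i, m-n

The edges on the cycle f-m-j-d-k-l-b-f are not bridges since each lies on that cycle.
But removing h-a disconnects h from a; removing g-b disconnects g from b; removing i-f disconnects i from f; removing n-m disconnects n from m — these are bridges.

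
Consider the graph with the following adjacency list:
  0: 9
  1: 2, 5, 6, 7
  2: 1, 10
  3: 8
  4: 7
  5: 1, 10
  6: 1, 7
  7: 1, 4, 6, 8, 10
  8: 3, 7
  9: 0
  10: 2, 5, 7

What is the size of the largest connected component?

9

Starting from 0 we can reach 0, 9. That is one component of size 2.
Starting from 1 we can reach 1, 2, 3, 4, 5, 6, 7, 8, 10. That is one component of size 9.
The largest has 9 vertices.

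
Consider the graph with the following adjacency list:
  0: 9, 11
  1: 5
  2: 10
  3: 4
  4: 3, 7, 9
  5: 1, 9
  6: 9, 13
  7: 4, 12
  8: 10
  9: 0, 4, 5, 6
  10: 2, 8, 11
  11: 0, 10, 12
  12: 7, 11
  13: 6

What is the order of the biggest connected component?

14

Starting from 0 we can reach 0, 1, 2, 3, 4, 5, 6, 7, 8, 9, 10, 11, 12, 13. That is one component of size 14.
The largest has 14 vertices.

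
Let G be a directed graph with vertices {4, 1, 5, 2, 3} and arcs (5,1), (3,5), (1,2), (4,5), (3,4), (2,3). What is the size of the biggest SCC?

{1, 2, 3, 4, 5} are all mutually reachable — one SCC of size 5.
The largest has 5 vertices.

5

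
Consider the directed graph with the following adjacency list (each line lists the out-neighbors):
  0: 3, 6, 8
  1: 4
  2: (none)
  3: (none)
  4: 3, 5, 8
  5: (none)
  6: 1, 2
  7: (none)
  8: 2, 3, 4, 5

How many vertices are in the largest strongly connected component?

{4, 8} are all mutually reachable — one SCC of size 2.
{5} is an SCC by itself.
{3} is an SCC by itself.
{2} is an SCC by itself.
{6} is an SCC by itself.
(and 3 more singleton SCCs)
The largest has 2 vertices.

2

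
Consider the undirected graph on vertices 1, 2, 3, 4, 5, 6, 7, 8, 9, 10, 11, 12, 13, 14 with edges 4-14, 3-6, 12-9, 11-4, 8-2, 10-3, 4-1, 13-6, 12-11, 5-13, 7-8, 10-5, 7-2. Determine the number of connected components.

Starting from 2 we can reach 2, 7, 8. That is one component of size 3.
Starting from 3 we can reach 3, 5, 6, 10, 13. That is one component of size 5.
Starting from 1 we can reach 1, 4, 9, 11, 12, 14. That is one component of size 6.
Total: 3 components.

3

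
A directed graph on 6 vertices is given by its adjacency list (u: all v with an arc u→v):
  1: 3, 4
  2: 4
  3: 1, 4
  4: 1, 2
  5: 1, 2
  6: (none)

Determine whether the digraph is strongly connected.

No

There is no directed path from 5 to 6, so the graph is not strongly connected.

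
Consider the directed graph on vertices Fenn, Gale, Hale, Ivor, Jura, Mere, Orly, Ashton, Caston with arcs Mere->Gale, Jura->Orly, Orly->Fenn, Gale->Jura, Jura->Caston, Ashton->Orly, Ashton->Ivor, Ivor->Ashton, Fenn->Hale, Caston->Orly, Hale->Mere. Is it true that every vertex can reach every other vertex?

No

There is no directed path from Gale to Ashton, so the graph is not strongly connected.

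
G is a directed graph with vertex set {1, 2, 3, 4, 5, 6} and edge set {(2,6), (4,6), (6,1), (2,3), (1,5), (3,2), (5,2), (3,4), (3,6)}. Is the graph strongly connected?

From 6 we can reach every vertex (1, 2, 3, 4, 5, 6), and every vertex can reach 6 (1, 2, 3, 4, 5, 6). So the whole graph is one strongly connected component.

Yes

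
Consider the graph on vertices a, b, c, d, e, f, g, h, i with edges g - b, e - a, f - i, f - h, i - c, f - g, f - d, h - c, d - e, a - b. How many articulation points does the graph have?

1

Removing f increases the component count from 1 to 2, so f is a cut vertex.
By contrast removing a leaves 1 component; it is not a cut vertex. No other vertex is a cut vertex either.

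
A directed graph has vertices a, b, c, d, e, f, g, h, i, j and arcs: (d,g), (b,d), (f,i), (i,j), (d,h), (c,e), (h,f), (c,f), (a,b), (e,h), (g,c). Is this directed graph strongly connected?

No

There is no directed path from h to b, so the graph is not strongly connected.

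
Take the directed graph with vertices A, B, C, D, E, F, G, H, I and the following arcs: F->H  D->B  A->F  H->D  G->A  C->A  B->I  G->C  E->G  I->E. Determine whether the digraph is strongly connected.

From F we can reach every vertex (A, B, C, D, E, F, G, H, I), and every vertex can reach F (A, B, C, D, E, F, G, H, I). So the whole graph is one strongly connected component.

Yes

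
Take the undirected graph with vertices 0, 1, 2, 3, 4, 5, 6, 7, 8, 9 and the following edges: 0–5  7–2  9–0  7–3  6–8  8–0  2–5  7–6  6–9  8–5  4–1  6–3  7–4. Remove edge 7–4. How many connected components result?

2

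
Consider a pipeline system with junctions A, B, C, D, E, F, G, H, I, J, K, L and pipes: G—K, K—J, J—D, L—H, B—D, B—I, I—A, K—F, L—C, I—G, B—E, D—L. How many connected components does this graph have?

Starting from A we can reach A, B, C, D, E, F, G, H, I, J, K, L. That is one component of size 12.
Total: 1 component.

1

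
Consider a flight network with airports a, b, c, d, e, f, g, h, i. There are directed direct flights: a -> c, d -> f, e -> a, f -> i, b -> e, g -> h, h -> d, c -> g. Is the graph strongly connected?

No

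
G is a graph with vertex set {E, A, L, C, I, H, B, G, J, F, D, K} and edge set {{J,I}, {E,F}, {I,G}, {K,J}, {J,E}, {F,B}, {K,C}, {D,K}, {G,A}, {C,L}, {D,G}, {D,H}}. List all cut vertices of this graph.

Removing C increases the component count from 1 to 2, so C is a cut vertex.
Removing D increases the component count from 1 to 2, so D is a cut vertex.
Removing E increases the component count from 1 to 2, so E is a cut vertex.
Likewise F, G, J, K are cut vertices.
By contrast removing L leaves 1 component; it is not a cut vertex. No other vertex is a cut vertex either.

C, D, E, F, G, J, K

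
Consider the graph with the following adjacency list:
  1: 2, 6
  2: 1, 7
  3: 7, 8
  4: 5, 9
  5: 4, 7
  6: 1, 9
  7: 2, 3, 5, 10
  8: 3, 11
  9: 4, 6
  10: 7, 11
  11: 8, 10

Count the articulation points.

1

Removing 7 increases the component count from 1 to 2, so 7 is a cut vertex.
By contrast removing 2 leaves 1 component; it is not a cut vertex. No other vertex is a cut vertex either.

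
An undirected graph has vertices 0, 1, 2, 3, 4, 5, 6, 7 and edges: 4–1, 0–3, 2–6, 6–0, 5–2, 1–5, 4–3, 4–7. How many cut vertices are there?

1

Removing 4 increases the component count from 1 to 2, so 4 is a cut vertex.
By contrast removing 6 leaves 1 component; it is not a cut vertex. No other vertex is a cut vertex either.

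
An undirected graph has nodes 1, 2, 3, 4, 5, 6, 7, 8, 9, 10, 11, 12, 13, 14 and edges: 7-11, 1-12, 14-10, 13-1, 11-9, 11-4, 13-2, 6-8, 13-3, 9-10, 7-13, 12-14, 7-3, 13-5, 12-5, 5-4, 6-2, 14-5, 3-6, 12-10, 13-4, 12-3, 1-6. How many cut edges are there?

1

The edges on the cycle 7-13-1-12-14-10-9-11-7 are not bridges since each lies on that cycle.
But removing 8-6 disconnects 8 from 6 — this is a bridge.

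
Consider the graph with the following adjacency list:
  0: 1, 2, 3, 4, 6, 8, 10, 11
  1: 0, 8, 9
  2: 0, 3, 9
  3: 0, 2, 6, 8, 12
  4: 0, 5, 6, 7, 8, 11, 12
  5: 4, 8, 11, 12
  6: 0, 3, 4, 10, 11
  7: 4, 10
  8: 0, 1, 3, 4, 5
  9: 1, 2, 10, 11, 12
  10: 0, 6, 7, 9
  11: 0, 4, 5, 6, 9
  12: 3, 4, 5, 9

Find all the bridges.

The edges on the cycle 4-12-3-6-4 are not bridges since each lies on that cycle.
Every edge lies on some cycle, so there are no bridges.

none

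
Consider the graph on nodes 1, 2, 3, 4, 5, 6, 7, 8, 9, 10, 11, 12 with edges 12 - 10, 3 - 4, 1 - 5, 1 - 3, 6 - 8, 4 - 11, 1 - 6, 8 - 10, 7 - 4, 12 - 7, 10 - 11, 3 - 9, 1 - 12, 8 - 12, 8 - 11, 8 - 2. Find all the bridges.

1-5, 2-8, 3-9

The edges on the cycle 8-12-7-4-11-10-8 are not bridges since each lies on that cycle.
But removing 8 - 2 disconnects 8 from 2; removing 3 - 9 disconnects 3 from 9; removing 5 - 1 disconnects 5 from 1 — these are bridges.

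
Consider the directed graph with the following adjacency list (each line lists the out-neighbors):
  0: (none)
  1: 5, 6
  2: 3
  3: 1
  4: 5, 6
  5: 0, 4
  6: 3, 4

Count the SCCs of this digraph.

3

{1, 3, 4, 5, 6} are all mutually reachable — one SCC of size 5.
{2} is an SCC by itself.
{0} is an SCC by itself.
That gives 3 strongly connected components.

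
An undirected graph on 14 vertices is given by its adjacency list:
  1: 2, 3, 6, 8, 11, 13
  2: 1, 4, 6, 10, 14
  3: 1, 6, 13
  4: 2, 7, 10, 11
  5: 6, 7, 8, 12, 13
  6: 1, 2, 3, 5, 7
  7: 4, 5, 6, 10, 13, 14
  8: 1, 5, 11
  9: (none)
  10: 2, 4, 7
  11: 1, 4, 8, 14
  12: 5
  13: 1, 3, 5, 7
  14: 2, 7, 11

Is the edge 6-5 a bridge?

After removing 6-5, the path 6-7-5 still connects them, so the edge is not a bridge.

No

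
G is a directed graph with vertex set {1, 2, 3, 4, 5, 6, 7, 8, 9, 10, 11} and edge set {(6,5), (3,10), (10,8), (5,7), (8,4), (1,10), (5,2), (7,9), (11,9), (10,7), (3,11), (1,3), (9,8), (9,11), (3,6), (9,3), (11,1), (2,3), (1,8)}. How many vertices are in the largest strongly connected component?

{1, 2, 3, 5, 6, 7, 9, 10, 11} are all mutually reachable — one SCC of size 9.
{8} is an SCC by itself.
{4} is an SCC by itself.
The largest has 9 vertices.

9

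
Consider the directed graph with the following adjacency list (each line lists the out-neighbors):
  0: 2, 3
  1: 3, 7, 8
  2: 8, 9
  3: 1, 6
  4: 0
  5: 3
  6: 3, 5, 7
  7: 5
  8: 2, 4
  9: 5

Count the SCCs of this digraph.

{0, 1, 2, 3, 4, 5, 6, 7, 8, 9} are all mutually reachable — one SCC of size 10.
That gives 1 strongly connected component.

1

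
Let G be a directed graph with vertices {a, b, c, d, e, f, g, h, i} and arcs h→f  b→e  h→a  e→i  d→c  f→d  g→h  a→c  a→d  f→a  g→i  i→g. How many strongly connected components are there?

8

{g, i} are all mutually reachable — one SCC of size 2.
{f} is an SCC by itself.
{h} is an SCC by itself.
{d} is an SCC by itself.
{e} is an SCC by itself.
(and 3 more singleton SCCs)
That gives 8 strongly connected components.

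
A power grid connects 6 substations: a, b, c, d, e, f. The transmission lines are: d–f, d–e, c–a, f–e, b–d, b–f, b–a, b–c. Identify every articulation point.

Removing b increases the component count from 1 to 2, so b is a cut vertex.
By contrast removing d leaves 1 component; it is not a cut vertex. No other vertex is a cut vertex either.

b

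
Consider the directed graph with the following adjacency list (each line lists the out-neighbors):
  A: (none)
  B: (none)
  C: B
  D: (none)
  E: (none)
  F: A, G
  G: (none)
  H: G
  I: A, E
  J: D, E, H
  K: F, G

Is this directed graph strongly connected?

No

There is no directed path from A to G, so the graph is not strongly connected.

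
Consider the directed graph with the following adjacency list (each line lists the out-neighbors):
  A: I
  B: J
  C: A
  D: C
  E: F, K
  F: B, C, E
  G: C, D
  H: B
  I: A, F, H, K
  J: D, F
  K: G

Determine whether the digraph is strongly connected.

From J we can reach every vertex (A, B, C, D, E, F, G, H, I, J, K), and every vertex can reach J (A, B, C, D, E, F, G, H, I, J, K). So the whole graph is one strongly connected component.

Yes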